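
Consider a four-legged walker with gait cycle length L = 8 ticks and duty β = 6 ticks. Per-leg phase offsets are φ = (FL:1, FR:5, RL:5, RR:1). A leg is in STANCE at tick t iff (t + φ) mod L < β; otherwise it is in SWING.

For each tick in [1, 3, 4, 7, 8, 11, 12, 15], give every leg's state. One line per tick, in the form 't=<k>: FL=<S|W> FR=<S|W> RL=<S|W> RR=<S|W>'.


t=1: phase=(2,6,6,2) vs β=6 → FL=S FR=W RL=W RR=S
t=3: phase=(4,0,0,4) vs β=6 → FL=S FR=S RL=S RR=S
t=4: phase=(5,1,1,5) vs β=6 → FL=S FR=S RL=S RR=S
t=7: phase=(0,4,4,0) vs β=6 → FL=S FR=S RL=S RR=S
t=8: phase=(1,5,5,1) vs β=6 → FL=S FR=S RL=S RR=S
t=11: phase=(4,0,0,4) vs β=6 → FL=S FR=S RL=S RR=S
t=12: phase=(5,1,1,5) vs β=6 → FL=S FR=S RL=S RR=S
t=15: phase=(0,4,4,0) vs β=6 → FL=S FR=S RL=S RR=S

t=1: FL=S FR=W RL=W RR=S
t=3: FL=S FR=S RL=S RR=S
t=4: FL=S FR=S RL=S RR=S
t=7: FL=S FR=S RL=S RR=S
t=8: FL=S FR=S RL=S RR=S
t=11: FL=S FR=S RL=S RR=S
t=12: FL=S FR=S RL=S RR=S
t=15: FL=S FR=S RL=S RR=S


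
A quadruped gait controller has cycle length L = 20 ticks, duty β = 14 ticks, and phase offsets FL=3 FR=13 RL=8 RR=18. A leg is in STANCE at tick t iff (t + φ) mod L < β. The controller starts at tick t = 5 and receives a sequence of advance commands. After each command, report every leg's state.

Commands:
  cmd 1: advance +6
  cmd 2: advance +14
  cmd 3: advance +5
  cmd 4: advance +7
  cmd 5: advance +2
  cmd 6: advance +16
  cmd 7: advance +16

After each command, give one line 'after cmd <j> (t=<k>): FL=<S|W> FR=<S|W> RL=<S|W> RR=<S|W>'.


start t=5: FL=S FR=W RL=S RR=S
cmd 1: advance +6 → t=11, phase=(14,4,19,9) → FL=W FR=S RL=W RR=S
cmd 2: advance +14 → t=25, phase=(8,18,13,3) → FL=S FR=W RL=S RR=S
cmd 3: advance +5 → t=30, phase=(13,3,18,8) → FL=S FR=S RL=W RR=S
cmd 4: advance +7 → t=37, phase=(0,10,5,15) → FL=S FR=S RL=S RR=W
cmd 5: advance +2 → t=39, phase=(2,12,7,17) → FL=S FR=S RL=S RR=W
cmd 6: advance +16 → t=55, phase=(18,8,3,13) → FL=W FR=S RL=S RR=S
cmd 7: advance +16 → t=71, phase=(14,4,19,9) → FL=W FR=S RL=W RR=S

after cmd 1 (t=11): FL=W FR=S RL=W RR=S
after cmd 2 (t=25): FL=S FR=W RL=S RR=S
after cmd 3 (t=30): FL=S FR=S RL=W RR=S
after cmd 4 (t=37): FL=S FR=S RL=S RR=W
after cmd 5 (t=39): FL=S FR=S RL=S RR=W
after cmd 6 (t=55): FL=W FR=S RL=S RR=S
after cmd 7 (t=71): FL=W FR=S RL=W RR=S


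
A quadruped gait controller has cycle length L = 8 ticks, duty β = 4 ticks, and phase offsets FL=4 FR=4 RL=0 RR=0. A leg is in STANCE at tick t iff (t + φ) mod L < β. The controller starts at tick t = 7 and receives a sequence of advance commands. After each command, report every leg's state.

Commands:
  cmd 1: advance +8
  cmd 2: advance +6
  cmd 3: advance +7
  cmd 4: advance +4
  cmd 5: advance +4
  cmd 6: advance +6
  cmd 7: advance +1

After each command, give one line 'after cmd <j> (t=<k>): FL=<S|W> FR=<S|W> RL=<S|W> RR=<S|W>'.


after cmd 1 (t=15): FL=S FR=S RL=W RR=W
after cmd 2 (t=21): FL=S FR=S RL=W RR=W
after cmd 3 (t=28): FL=S FR=S RL=W RR=W
after cmd 4 (t=32): FL=W FR=W RL=S RR=S
after cmd 5 (t=36): FL=S FR=S RL=W RR=W
after cmd 6 (t=42): FL=W FR=W RL=S RR=S
after cmd 7 (t=43): FL=W FR=W RL=S RR=S

start t=7: FL=S FR=S RL=W RR=W
cmd 1: advance +8 → t=15, phase=(3,3,7,7) → FL=S FR=S RL=W RR=W
cmd 2: advance +6 → t=21, phase=(1,1,5,5) → FL=S FR=S RL=W RR=W
cmd 3: advance +7 → t=28, phase=(0,0,4,4) → FL=S FR=S RL=W RR=W
cmd 4: advance +4 → t=32, phase=(4,4,0,0) → FL=W FR=W RL=S RR=S
cmd 5: advance +4 → t=36, phase=(0,0,4,4) → FL=S FR=S RL=W RR=W
cmd 6: advance +6 → t=42, phase=(6,6,2,2) → FL=W FR=W RL=S RR=S
cmd 7: advance +1 → t=43, phase=(7,7,3,3) → FL=W FR=W RL=S RR=S


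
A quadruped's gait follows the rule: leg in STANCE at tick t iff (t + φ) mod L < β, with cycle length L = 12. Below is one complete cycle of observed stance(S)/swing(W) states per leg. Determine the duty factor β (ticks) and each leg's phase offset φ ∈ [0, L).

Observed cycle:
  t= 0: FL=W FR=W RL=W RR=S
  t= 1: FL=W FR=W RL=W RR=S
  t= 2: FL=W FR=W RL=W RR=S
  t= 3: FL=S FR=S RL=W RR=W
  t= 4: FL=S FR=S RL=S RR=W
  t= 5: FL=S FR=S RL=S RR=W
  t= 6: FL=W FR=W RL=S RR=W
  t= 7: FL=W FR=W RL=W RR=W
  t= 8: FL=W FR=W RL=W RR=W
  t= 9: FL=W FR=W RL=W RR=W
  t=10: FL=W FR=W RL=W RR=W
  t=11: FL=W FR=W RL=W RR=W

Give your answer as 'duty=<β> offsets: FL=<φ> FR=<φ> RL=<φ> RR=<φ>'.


duty=3 offsets: FL=9 FR=9 RL=8 RR=0

duty β = stance ticks per leg = 3
FL: stance ticks = 3; W→S at t=3 → φ=9
FR: stance ticks = 3; W→S at t=3 → φ=9
RL: stance ticks = 3; W→S at t=4 → φ=8
RR: stance ticks = 3; W→S at t=0 → φ=0


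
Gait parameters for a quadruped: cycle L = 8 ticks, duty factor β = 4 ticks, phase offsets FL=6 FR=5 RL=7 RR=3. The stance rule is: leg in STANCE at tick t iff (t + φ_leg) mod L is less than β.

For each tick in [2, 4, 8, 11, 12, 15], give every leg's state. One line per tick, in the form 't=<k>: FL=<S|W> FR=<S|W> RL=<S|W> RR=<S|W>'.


t=2: phase=(0,7,1,5) vs β=4 → FL=S FR=W RL=S RR=W
t=4: phase=(2,1,3,7) vs β=4 → FL=S FR=S RL=S RR=W
t=8: phase=(6,5,7,3) vs β=4 → FL=W FR=W RL=W RR=S
t=11: phase=(1,0,2,6) vs β=4 → FL=S FR=S RL=S RR=W
t=12: phase=(2,1,3,7) vs β=4 → FL=S FR=S RL=S RR=W
t=15: phase=(5,4,6,2) vs β=4 → FL=W FR=W RL=W RR=S

t=2: FL=S FR=W RL=S RR=W
t=4: FL=S FR=S RL=S RR=W
t=8: FL=W FR=W RL=W RR=S
t=11: FL=S FR=S RL=S RR=W
t=12: FL=S FR=S RL=S RR=W
t=15: FL=W FR=W RL=W RR=S


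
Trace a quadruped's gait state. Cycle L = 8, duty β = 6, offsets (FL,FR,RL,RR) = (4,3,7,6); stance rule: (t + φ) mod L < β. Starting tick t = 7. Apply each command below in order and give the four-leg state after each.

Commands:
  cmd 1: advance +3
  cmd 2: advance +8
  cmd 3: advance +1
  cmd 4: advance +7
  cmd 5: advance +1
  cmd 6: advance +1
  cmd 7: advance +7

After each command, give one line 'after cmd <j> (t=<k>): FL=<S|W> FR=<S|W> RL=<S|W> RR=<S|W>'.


after cmd 1 (t=10): FL=W FR=S RL=S RR=S
after cmd 2 (t=18): FL=W FR=S RL=S RR=S
after cmd 3 (t=19): FL=W FR=W RL=S RR=S
after cmd 4 (t=26): FL=W FR=S RL=S RR=S
after cmd 5 (t=27): FL=W FR=W RL=S RR=S
after cmd 6 (t=28): FL=S FR=W RL=S RR=S
after cmd 7 (t=35): FL=W FR=W RL=S RR=S

start t=7: FL=S FR=S RL=W RR=S
cmd 1: advance +3 → t=10, phase=(6,5,1,0) → FL=W FR=S RL=S RR=S
cmd 2: advance +8 → t=18, phase=(6,5,1,0) → FL=W FR=S RL=S RR=S
cmd 3: advance +1 → t=19, phase=(7,6,2,1) → FL=W FR=W RL=S RR=S
cmd 4: advance +7 → t=26, phase=(6,5,1,0) → FL=W FR=S RL=S RR=S
cmd 5: advance +1 → t=27, phase=(7,6,2,1) → FL=W FR=W RL=S RR=S
cmd 6: advance +1 → t=28, phase=(0,7,3,2) → FL=S FR=W RL=S RR=S
cmd 7: advance +7 → t=35, phase=(7,6,2,1) → FL=W FR=W RL=S RR=S


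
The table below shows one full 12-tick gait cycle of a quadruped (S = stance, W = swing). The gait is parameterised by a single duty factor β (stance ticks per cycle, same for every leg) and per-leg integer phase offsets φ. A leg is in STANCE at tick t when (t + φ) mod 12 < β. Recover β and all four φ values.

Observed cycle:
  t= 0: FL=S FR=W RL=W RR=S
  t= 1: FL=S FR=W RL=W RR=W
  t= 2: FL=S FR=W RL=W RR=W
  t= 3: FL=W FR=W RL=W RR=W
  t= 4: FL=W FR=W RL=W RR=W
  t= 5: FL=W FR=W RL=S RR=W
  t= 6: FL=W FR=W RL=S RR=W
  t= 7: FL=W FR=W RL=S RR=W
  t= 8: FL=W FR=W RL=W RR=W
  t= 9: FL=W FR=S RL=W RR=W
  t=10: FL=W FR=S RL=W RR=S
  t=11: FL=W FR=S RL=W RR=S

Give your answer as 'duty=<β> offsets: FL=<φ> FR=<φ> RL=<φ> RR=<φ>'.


duty=3 offsets: FL=0 FR=3 RL=7 RR=2

duty β = stance ticks per leg = 3
FL: stance ticks = 3; W→S at t=0 → φ=0
FR: stance ticks = 3; W→S at t=9 → φ=3
RL: stance ticks = 3; W→S at t=5 → φ=7
RR: stance ticks = 3; W→S at t=10 → φ=2


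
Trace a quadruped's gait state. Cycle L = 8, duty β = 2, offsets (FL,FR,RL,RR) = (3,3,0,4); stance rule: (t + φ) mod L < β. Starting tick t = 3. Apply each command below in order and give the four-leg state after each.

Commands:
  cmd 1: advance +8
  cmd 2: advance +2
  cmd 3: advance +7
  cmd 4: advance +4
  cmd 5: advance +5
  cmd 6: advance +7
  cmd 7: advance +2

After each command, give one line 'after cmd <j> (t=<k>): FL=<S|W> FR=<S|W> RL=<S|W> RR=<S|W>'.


start t=3: FL=W FR=W RL=W RR=W
cmd 1: advance +8 → t=11, phase=(6,6,3,7) → FL=W FR=W RL=W RR=W
cmd 2: advance +2 → t=13, phase=(0,0,5,1) → FL=S FR=S RL=W RR=S
cmd 3: advance +7 → t=20, phase=(7,7,4,0) → FL=W FR=W RL=W RR=S
cmd 4: advance +4 → t=24, phase=(3,3,0,4) → FL=W FR=W RL=S RR=W
cmd 5: advance +5 → t=29, phase=(0,0,5,1) → FL=S FR=S RL=W RR=S
cmd 6: advance +7 → t=36, phase=(7,7,4,0) → FL=W FR=W RL=W RR=S
cmd 7: advance +2 → t=38, phase=(1,1,6,2) → FL=S FR=S RL=W RR=W

after cmd 1 (t=11): FL=W FR=W RL=W RR=W
after cmd 2 (t=13): FL=S FR=S RL=W RR=S
after cmd 3 (t=20): FL=W FR=W RL=W RR=S
after cmd 4 (t=24): FL=W FR=W RL=S RR=W
after cmd 5 (t=29): FL=S FR=S RL=W RR=S
after cmd 6 (t=36): FL=W FR=W RL=W RR=S
after cmd 7 (t=38): FL=S FR=S RL=W RR=W


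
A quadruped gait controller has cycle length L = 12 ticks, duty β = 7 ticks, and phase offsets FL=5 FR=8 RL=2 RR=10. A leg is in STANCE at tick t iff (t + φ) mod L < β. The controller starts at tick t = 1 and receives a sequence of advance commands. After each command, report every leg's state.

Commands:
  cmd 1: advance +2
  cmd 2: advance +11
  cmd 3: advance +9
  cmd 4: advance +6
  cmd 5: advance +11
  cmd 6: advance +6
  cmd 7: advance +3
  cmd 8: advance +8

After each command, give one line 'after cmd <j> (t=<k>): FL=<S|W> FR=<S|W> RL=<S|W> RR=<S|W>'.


start t=1: FL=S FR=W RL=S RR=W
cmd 1: advance +2 → t=3, phase=(8,11,5,1) → FL=W FR=W RL=S RR=S
cmd 2: advance +11 → t=14, phase=(7,10,4,0) → FL=W FR=W RL=S RR=S
cmd 3: advance +9 → t=23, phase=(4,7,1,9) → FL=S FR=W RL=S RR=W
cmd 4: advance +6 → t=29, phase=(10,1,7,3) → FL=W FR=S RL=W RR=S
cmd 5: advance +11 → t=40, phase=(9,0,6,2) → FL=W FR=S RL=S RR=S
cmd 6: advance +6 → t=46, phase=(3,6,0,8) → FL=S FR=S RL=S RR=W
cmd 7: advance +3 → t=49, phase=(6,9,3,11) → FL=S FR=W RL=S RR=W
cmd 8: advance +8 → t=57, phase=(2,5,11,7) → FL=S FR=S RL=W RR=W

after cmd 1 (t=3): FL=W FR=W RL=S RR=S
after cmd 2 (t=14): FL=W FR=W RL=S RR=S
after cmd 3 (t=23): FL=S FR=W RL=S RR=W
after cmd 4 (t=29): FL=W FR=S RL=W RR=S
after cmd 5 (t=40): FL=W FR=S RL=S RR=S
after cmd 6 (t=46): FL=S FR=S RL=S RR=W
after cmd 7 (t=49): FL=S FR=W RL=S RR=W
after cmd 8 (t=57): FL=S FR=S RL=W RR=W


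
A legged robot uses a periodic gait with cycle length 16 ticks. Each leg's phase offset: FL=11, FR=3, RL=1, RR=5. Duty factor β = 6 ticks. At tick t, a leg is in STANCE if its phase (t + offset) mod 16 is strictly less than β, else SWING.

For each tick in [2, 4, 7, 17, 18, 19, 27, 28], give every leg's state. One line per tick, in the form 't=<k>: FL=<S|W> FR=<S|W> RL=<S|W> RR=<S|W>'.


t=2: FL=W FR=S RL=S RR=W
t=4: FL=W FR=W RL=S RR=W
t=7: FL=S FR=W RL=W RR=W
t=17: FL=W FR=S RL=S RR=W
t=18: FL=W FR=S RL=S RR=W
t=19: FL=W FR=W RL=S RR=W
t=27: FL=W FR=W RL=W RR=S
t=28: FL=W FR=W RL=W RR=S

t=2: phase=(13,5,3,7) vs β=6 → FL=W FR=S RL=S RR=W
t=4: phase=(15,7,5,9) vs β=6 → FL=W FR=W RL=S RR=W
t=7: phase=(2,10,8,12) vs β=6 → FL=S FR=W RL=W RR=W
t=17: phase=(12,4,2,6) vs β=6 → FL=W FR=S RL=S RR=W
t=18: phase=(13,5,3,7) vs β=6 → FL=W FR=S RL=S RR=W
t=19: phase=(14,6,4,8) vs β=6 → FL=W FR=W RL=S RR=W
t=27: phase=(6,14,12,0) vs β=6 → FL=W FR=W RL=W RR=S
t=28: phase=(7,15,13,1) vs β=6 → FL=W FR=W RL=W RR=S


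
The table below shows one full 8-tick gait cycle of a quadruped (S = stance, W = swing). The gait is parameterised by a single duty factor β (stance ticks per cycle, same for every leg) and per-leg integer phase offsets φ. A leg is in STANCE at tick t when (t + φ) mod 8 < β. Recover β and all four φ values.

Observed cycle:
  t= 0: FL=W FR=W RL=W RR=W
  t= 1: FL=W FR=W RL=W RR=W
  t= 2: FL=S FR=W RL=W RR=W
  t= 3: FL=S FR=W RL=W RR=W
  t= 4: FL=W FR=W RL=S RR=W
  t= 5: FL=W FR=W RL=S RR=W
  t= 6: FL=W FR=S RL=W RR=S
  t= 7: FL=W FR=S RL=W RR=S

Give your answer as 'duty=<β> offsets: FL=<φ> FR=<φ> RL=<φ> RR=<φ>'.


duty=2 offsets: FL=6 FR=2 RL=4 RR=2

duty β = stance ticks per leg = 2
FL: stance ticks = 2; W→S at t=2 → φ=6
FR: stance ticks = 2; W→S at t=6 → φ=2
RL: stance ticks = 2; W→S at t=4 → φ=4
RR: stance ticks = 2; W→S at t=6 → φ=2


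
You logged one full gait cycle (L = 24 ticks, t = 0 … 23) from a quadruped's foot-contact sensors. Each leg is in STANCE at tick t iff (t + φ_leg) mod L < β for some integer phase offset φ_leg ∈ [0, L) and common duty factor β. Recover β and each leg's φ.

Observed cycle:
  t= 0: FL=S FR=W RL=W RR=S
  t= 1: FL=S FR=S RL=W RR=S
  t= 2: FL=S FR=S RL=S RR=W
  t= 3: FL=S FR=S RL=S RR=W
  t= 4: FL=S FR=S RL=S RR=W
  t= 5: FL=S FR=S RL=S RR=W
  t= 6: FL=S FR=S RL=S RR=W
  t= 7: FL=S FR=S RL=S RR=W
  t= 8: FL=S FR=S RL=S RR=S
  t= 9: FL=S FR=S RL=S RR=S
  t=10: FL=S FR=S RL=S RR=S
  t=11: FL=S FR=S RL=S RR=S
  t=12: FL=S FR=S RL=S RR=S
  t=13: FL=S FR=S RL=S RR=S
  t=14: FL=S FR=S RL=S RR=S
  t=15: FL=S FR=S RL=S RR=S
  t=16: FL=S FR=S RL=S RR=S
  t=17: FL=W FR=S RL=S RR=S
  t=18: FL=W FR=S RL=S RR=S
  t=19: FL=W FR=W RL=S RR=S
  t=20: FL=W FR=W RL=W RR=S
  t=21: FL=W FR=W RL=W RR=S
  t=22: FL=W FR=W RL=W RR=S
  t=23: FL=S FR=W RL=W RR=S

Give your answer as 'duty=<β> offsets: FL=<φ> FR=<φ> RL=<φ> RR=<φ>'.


duty=18 offsets: FL=1 FR=23 RL=22 RR=16

duty β = stance ticks per leg = 18
FL: stance ticks = 18; W→S at t=23 → φ=1
FR: stance ticks = 18; W→S at t=1 → φ=23
RL: stance ticks = 18; W→S at t=2 → φ=22
RR: stance ticks = 18; W→S at t=8 → φ=16


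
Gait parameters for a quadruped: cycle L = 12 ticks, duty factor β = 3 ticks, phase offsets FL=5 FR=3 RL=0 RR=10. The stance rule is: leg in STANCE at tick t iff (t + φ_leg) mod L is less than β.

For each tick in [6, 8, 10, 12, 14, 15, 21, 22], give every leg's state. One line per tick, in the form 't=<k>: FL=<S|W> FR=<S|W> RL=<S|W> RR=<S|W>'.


t=6: phase=(11,9,6,4) vs β=3 → FL=W FR=W RL=W RR=W
t=8: phase=(1,11,8,6) vs β=3 → FL=S FR=W RL=W RR=W
t=10: phase=(3,1,10,8) vs β=3 → FL=W FR=S RL=W RR=W
t=12: phase=(5,3,0,10) vs β=3 → FL=W FR=W RL=S RR=W
t=14: phase=(7,5,2,0) vs β=3 → FL=W FR=W RL=S RR=S
t=15: phase=(8,6,3,1) vs β=3 → FL=W FR=W RL=W RR=S
t=21: phase=(2,0,9,7) vs β=3 → FL=S FR=S RL=W RR=W
t=22: phase=(3,1,10,8) vs β=3 → FL=W FR=S RL=W RR=W

t=6: FL=W FR=W RL=W RR=W
t=8: FL=S FR=W RL=W RR=W
t=10: FL=W FR=S RL=W RR=W
t=12: FL=W FR=W RL=S RR=W
t=14: FL=W FR=W RL=S RR=S
t=15: FL=W FR=W RL=W RR=S
t=21: FL=S FR=S RL=W RR=W
t=22: FL=W FR=S RL=W RR=W


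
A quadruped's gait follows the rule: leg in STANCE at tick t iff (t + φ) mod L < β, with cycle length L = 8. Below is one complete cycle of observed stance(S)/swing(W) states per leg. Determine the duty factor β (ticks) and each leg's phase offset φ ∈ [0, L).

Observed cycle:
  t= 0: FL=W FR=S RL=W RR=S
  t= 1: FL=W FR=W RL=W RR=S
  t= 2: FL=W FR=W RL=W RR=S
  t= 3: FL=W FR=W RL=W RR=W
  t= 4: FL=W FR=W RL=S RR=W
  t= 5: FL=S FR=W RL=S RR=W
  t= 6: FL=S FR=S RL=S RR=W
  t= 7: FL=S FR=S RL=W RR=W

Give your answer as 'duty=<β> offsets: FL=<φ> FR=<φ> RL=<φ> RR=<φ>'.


duty β = stance ticks per leg = 3
FL: stance ticks = 3; W→S at t=5 → φ=3
FR: stance ticks = 3; W→S at t=6 → φ=2
RL: stance ticks = 3; W→S at t=4 → φ=4
RR: stance ticks = 3; W→S at t=0 → φ=0

duty=3 offsets: FL=3 FR=2 RL=4 RR=0


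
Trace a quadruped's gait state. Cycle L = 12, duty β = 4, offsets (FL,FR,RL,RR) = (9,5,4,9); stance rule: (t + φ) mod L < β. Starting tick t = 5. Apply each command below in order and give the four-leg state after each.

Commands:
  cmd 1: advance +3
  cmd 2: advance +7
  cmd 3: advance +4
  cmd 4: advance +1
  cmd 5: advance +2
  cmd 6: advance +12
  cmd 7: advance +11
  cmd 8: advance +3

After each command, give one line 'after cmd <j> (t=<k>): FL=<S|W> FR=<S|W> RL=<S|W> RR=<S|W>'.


after cmd 1 (t=8): FL=W FR=S RL=S RR=W
after cmd 2 (t=15): FL=S FR=W RL=W RR=S
after cmd 3 (t=19): FL=W FR=S RL=W RR=W
after cmd 4 (t=20): FL=W FR=S RL=S RR=W
after cmd 5 (t=22): FL=W FR=S RL=S RR=W
after cmd 6 (t=34): FL=W FR=S RL=S RR=W
after cmd 7 (t=45): FL=W FR=S RL=S RR=W
after cmd 8 (t=48): FL=W FR=W RL=W RR=W

start t=5: FL=S FR=W RL=W RR=S
cmd 1: advance +3 → t=8, phase=(5,1,0,5) → FL=W FR=S RL=S RR=W
cmd 2: advance +7 → t=15, phase=(0,8,7,0) → FL=S FR=W RL=W RR=S
cmd 3: advance +4 → t=19, phase=(4,0,11,4) → FL=W FR=S RL=W RR=W
cmd 4: advance +1 → t=20, phase=(5,1,0,5) → FL=W FR=S RL=S RR=W
cmd 5: advance +2 → t=22, phase=(7,3,2,7) → FL=W FR=S RL=S RR=W
cmd 6: advance +12 → t=34, phase=(7,3,2,7) → FL=W FR=S RL=S RR=W
cmd 7: advance +11 → t=45, phase=(6,2,1,6) → FL=W FR=S RL=S RR=W
cmd 8: advance +3 → t=48, phase=(9,5,4,9) → FL=W FR=W RL=W RR=W


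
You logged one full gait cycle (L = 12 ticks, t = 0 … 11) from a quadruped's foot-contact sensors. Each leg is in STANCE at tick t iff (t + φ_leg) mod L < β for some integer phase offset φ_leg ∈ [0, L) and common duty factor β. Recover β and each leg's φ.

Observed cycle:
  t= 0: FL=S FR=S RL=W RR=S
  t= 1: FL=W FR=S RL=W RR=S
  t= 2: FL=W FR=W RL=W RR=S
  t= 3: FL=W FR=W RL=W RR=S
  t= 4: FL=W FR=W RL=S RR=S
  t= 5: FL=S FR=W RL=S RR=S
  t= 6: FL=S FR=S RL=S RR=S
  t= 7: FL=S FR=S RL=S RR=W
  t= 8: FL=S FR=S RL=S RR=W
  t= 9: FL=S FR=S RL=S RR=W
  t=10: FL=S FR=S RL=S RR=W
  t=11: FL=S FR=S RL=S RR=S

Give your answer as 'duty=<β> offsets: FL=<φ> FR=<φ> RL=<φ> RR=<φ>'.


duty=8 offsets: FL=7 FR=6 RL=8 RR=1

duty β = stance ticks per leg = 8
FL: stance ticks = 8; W→S at t=5 → φ=7
FR: stance ticks = 8; W→S at t=6 → φ=6
RL: stance ticks = 8; W→S at t=4 → φ=8
RR: stance ticks = 8; W→S at t=11 → φ=1


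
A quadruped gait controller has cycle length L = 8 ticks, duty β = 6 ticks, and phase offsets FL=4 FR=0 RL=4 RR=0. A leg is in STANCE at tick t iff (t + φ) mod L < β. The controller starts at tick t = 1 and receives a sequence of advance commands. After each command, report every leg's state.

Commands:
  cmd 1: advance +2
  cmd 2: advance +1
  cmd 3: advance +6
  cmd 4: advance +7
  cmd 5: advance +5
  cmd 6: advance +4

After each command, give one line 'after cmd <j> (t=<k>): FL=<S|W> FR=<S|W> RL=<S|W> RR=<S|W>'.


start t=1: FL=S FR=S RL=S RR=S
cmd 1: advance +2 → t=3, phase=(7,3,7,3) → FL=W FR=S RL=W RR=S
cmd 2: advance +1 → t=4, phase=(0,4,0,4) → FL=S FR=S RL=S RR=S
cmd 3: advance +6 → t=10, phase=(6,2,6,2) → FL=W FR=S RL=W RR=S
cmd 4: advance +7 → t=17, phase=(5,1,5,1) → FL=S FR=S RL=S RR=S
cmd 5: advance +5 → t=22, phase=(2,6,2,6) → FL=S FR=W RL=S RR=W
cmd 6: advance +4 → t=26, phase=(6,2,6,2) → FL=W FR=S RL=W RR=S

after cmd 1 (t=3): FL=W FR=S RL=W RR=S
after cmd 2 (t=4): FL=S FR=S RL=S RR=S
after cmd 3 (t=10): FL=W FR=S RL=W RR=S
after cmd 4 (t=17): FL=S FR=S RL=S RR=S
after cmd 5 (t=22): FL=S FR=W RL=S RR=W
after cmd 6 (t=26): FL=W FR=S RL=W RR=S


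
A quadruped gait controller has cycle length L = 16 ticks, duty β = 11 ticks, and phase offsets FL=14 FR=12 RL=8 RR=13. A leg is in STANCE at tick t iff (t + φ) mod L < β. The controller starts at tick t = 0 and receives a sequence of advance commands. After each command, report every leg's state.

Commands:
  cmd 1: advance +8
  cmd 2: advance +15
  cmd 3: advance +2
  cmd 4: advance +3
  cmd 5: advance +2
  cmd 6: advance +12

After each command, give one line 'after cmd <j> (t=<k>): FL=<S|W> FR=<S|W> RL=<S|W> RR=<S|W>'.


after cmd 1 (t=8): FL=S FR=S RL=S RR=S
after cmd 2 (t=23): FL=S FR=S RL=W RR=S
after cmd 3 (t=25): FL=S FR=S RL=S RR=S
after cmd 4 (t=28): FL=S FR=S RL=S RR=S
after cmd 5 (t=30): FL=W FR=S RL=S RR=W
after cmd 6 (t=42): FL=S FR=S RL=S RR=S

start t=0: FL=W FR=W RL=S RR=W
cmd 1: advance +8 → t=8, phase=(6,4,0,5) → FL=S FR=S RL=S RR=S
cmd 2: advance +15 → t=23, phase=(5,3,15,4) → FL=S FR=S RL=W RR=S
cmd 3: advance +2 → t=25, phase=(7,5,1,6) → FL=S FR=S RL=S RR=S
cmd 4: advance +3 → t=28, phase=(10,8,4,9) → FL=S FR=S RL=S RR=S
cmd 5: advance +2 → t=30, phase=(12,10,6,11) → FL=W FR=S RL=S RR=W
cmd 6: advance +12 → t=42, phase=(8,6,2,7) → FL=S FR=S RL=S RR=S


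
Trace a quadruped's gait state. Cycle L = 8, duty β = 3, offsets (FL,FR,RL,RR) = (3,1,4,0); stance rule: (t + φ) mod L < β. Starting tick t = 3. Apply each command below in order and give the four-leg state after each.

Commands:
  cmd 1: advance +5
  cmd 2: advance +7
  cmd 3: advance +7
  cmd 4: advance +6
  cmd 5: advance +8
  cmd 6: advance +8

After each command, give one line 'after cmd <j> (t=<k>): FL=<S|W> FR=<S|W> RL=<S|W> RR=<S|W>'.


after cmd 1 (t=8): FL=W FR=S RL=W RR=S
after cmd 2 (t=15): FL=S FR=S RL=W RR=W
after cmd 3 (t=22): FL=S FR=W RL=S RR=W
after cmd 4 (t=28): FL=W FR=W RL=S RR=W
after cmd 5 (t=36): FL=W FR=W RL=S RR=W
after cmd 6 (t=44): FL=W FR=W RL=S RR=W

start t=3: FL=W FR=W RL=W RR=W
cmd 1: advance +5 → t=8, phase=(3,1,4,0) → FL=W FR=S RL=W RR=S
cmd 2: advance +7 → t=15, phase=(2,0,3,7) → FL=S FR=S RL=W RR=W
cmd 3: advance +7 → t=22, phase=(1,7,2,6) → FL=S FR=W RL=S RR=W
cmd 4: advance +6 → t=28, phase=(7,5,0,4) → FL=W FR=W RL=S RR=W
cmd 5: advance +8 → t=36, phase=(7,5,0,4) → FL=W FR=W RL=S RR=W
cmd 6: advance +8 → t=44, phase=(7,5,0,4) → FL=W FR=W RL=S RR=W


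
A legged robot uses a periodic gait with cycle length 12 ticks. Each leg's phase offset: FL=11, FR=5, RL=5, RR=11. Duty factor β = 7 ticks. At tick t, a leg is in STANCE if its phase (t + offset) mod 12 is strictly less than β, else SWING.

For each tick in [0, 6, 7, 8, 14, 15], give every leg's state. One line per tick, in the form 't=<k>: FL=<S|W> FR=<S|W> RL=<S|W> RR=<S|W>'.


t=0: phase=(11,5,5,11) vs β=7 → FL=W FR=S RL=S RR=W
t=6: phase=(5,11,11,5) vs β=7 → FL=S FR=W RL=W RR=S
t=7: phase=(6,0,0,6) vs β=7 → FL=S FR=S RL=S RR=S
t=8: phase=(7,1,1,7) vs β=7 → FL=W FR=S RL=S RR=W
t=14: phase=(1,7,7,1) vs β=7 → FL=S FR=W RL=W RR=S
t=15: phase=(2,8,8,2) vs β=7 → FL=S FR=W RL=W RR=S

t=0: FL=W FR=S RL=S RR=W
t=6: FL=S FR=W RL=W RR=S
t=7: FL=S FR=S RL=S RR=S
t=8: FL=W FR=S RL=S RR=W
t=14: FL=S FR=W RL=W RR=S
t=15: FL=S FR=W RL=W RR=S


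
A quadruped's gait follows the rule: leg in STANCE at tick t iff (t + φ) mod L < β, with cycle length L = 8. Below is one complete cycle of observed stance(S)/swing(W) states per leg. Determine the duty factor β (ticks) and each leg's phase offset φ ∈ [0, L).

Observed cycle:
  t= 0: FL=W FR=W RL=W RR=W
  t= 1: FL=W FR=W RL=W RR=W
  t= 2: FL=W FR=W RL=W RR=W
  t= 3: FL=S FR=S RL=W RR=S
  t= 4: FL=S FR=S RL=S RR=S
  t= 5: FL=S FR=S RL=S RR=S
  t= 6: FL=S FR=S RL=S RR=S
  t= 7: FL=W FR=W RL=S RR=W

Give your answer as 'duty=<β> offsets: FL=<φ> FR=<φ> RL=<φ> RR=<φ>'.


duty β = stance ticks per leg = 4
FL: stance ticks = 4; W→S at t=3 → φ=5
FR: stance ticks = 4; W→S at t=3 → φ=5
RL: stance ticks = 4; W→S at t=4 → φ=4
RR: stance ticks = 4; W→S at t=3 → φ=5

duty=4 offsets: FL=5 FR=5 RL=4 RR=5


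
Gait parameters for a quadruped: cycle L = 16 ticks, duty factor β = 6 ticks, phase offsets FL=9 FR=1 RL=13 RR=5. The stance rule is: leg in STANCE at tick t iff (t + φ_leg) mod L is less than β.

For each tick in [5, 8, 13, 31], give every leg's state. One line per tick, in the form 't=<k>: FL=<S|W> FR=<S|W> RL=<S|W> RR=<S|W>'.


t=5: FL=W FR=W RL=S RR=W
t=8: FL=S FR=W RL=S RR=W
t=13: FL=W FR=W RL=W RR=S
t=31: FL=W FR=S RL=W RR=S

t=5: phase=(14,6,2,10) vs β=6 → FL=W FR=W RL=S RR=W
t=8: phase=(1,9,5,13) vs β=6 → FL=S FR=W RL=S RR=W
t=13: phase=(6,14,10,2) vs β=6 → FL=W FR=W RL=W RR=S
t=31: phase=(8,0,12,4) vs β=6 → FL=W FR=S RL=W RR=S


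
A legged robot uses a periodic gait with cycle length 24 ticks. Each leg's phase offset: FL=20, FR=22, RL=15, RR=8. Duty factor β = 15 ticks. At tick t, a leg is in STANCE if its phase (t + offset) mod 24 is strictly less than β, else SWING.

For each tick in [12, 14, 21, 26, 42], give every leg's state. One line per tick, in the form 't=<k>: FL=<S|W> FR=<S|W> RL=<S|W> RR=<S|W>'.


t=12: phase=(8,10,3,20) vs β=15 → FL=S FR=S RL=S RR=W
t=14: phase=(10,12,5,22) vs β=15 → FL=S FR=S RL=S RR=W
t=21: phase=(17,19,12,5) vs β=15 → FL=W FR=W RL=S RR=S
t=26: phase=(22,0,17,10) vs β=15 → FL=W FR=S RL=W RR=S
t=42: phase=(14,16,9,2) vs β=15 → FL=S FR=W RL=S RR=S

t=12: FL=S FR=S RL=S RR=W
t=14: FL=S FR=S RL=S RR=W
t=21: FL=W FR=W RL=S RR=S
t=26: FL=W FR=S RL=W RR=S
t=42: FL=S FR=W RL=S RR=S


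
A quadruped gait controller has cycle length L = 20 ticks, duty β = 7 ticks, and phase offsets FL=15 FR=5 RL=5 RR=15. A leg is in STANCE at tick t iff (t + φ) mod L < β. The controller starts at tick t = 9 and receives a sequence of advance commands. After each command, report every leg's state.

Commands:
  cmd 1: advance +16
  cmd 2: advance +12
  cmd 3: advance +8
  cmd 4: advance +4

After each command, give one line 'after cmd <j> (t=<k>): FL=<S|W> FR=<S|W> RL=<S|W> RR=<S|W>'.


start t=9: FL=S FR=W RL=W RR=S
cmd 1: advance +16 → t=25, phase=(0,10,10,0) → FL=S FR=W RL=W RR=S
cmd 2: advance +12 → t=37, phase=(12,2,2,12) → FL=W FR=S RL=S RR=W
cmd 3: advance +8 → t=45, phase=(0,10,10,0) → FL=S FR=W RL=W RR=S
cmd 4: advance +4 → t=49, phase=(4,14,14,4) → FL=S FR=W RL=W RR=S

after cmd 1 (t=25): FL=S FR=W RL=W RR=S
after cmd 2 (t=37): FL=W FR=S RL=S RR=W
after cmd 3 (t=45): FL=S FR=W RL=W RR=S
after cmd 4 (t=49): FL=S FR=W RL=W RR=S


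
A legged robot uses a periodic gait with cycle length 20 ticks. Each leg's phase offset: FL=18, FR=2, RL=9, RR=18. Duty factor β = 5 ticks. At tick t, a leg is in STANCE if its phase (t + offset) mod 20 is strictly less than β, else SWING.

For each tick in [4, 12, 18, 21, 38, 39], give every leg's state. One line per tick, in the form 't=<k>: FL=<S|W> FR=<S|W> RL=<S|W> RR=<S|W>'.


t=4: phase=(2,6,13,2) vs β=5 → FL=S FR=W RL=W RR=S
t=12: phase=(10,14,1,10) vs β=5 → FL=W FR=W RL=S RR=W
t=18: phase=(16,0,7,16) vs β=5 → FL=W FR=S RL=W RR=W
t=21: phase=(19,3,10,19) vs β=5 → FL=W FR=S RL=W RR=W
t=38: phase=(16,0,7,16) vs β=5 → FL=W FR=S RL=W RR=W
t=39: phase=(17,1,8,17) vs β=5 → FL=W FR=S RL=W RR=W

t=4: FL=S FR=W RL=W RR=S
t=12: FL=W FR=W RL=S RR=W
t=18: FL=W FR=S RL=W RR=W
t=21: FL=W FR=S RL=W RR=W
t=38: FL=W FR=S RL=W RR=W
t=39: FL=W FR=S RL=W RR=W


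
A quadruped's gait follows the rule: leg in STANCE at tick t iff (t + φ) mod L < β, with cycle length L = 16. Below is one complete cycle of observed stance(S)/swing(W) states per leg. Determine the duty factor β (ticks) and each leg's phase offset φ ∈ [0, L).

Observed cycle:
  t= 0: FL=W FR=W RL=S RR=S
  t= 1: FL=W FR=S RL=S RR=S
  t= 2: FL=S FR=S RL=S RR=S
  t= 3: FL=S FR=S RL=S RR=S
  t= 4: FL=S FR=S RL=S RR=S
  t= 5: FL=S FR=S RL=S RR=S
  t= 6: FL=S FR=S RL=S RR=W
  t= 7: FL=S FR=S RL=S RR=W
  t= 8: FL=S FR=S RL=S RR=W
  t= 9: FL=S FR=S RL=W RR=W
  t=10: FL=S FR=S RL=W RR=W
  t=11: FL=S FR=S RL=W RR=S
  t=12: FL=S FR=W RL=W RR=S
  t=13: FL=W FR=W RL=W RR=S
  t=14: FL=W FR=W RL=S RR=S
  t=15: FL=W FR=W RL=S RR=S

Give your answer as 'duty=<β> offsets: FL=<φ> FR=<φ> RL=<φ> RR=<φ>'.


duty β = stance ticks per leg = 11
FL: stance ticks = 11; W→S at t=2 → φ=14
FR: stance ticks = 11; W→S at t=1 → φ=15
RL: stance ticks = 11; W→S at t=14 → φ=2
RR: stance ticks = 11; W→S at t=11 → φ=5

duty=11 offsets: FL=14 FR=15 RL=2 RR=5


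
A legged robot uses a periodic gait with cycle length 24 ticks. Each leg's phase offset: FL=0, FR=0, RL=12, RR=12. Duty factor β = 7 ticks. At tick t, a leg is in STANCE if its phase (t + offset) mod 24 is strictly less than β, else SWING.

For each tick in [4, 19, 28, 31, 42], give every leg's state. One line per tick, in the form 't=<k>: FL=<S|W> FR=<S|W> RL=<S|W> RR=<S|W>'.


t=4: FL=S FR=S RL=W RR=W
t=19: FL=W FR=W RL=W RR=W
t=28: FL=S FR=S RL=W RR=W
t=31: FL=W FR=W RL=W RR=W
t=42: FL=W FR=W RL=S RR=S

t=4: phase=(4,4,16,16) vs β=7 → FL=S FR=S RL=W RR=W
t=19: phase=(19,19,7,7) vs β=7 → FL=W FR=W RL=W RR=W
t=28: phase=(4,4,16,16) vs β=7 → FL=S FR=S RL=W RR=W
t=31: phase=(7,7,19,19) vs β=7 → FL=W FR=W RL=W RR=W
t=42: phase=(18,18,6,6) vs β=7 → FL=W FR=W RL=S RR=S


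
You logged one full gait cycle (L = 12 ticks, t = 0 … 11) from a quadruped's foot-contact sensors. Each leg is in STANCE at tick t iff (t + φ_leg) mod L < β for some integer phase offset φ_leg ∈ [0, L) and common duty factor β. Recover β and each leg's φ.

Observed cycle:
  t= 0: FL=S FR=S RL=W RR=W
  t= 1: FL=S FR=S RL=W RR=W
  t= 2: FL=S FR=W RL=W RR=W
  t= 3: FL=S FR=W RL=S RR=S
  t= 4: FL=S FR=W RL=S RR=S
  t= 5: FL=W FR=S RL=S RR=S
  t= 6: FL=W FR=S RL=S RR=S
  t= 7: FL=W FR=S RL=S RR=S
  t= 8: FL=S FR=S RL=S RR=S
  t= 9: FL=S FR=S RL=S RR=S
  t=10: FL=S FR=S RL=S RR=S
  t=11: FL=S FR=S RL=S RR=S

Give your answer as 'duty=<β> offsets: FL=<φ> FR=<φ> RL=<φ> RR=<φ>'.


duty β = stance ticks per leg = 9
FL: stance ticks = 9; W→S at t=8 → φ=4
FR: stance ticks = 9; W→S at t=5 → φ=7
RL: stance ticks = 9; W→S at t=3 → φ=9
RR: stance ticks = 9; W→S at t=3 → φ=9

duty=9 offsets: FL=4 FR=7 RL=9 RR=9


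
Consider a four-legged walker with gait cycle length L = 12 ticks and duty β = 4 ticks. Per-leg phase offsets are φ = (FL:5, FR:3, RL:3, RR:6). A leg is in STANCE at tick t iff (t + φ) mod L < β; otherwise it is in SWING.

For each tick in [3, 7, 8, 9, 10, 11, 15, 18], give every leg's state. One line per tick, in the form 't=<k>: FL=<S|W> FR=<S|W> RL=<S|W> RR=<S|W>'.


t=3: phase=(8,6,6,9) vs β=4 → FL=W FR=W RL=W RR=W
t=7: phase=(0,10,10,1) vs β=4 → FL=S FR=W RL=W RR=S
t=8: phase=(1,11,11,2) vs β=4 → FL=S FR=W RL=W RR=S
t=9: phase=(2,0,0,3) vs β=4 → FL=S FR=S RL=S RR=S
t=10: phase=(3,1,1,4) vs β=4 → FL=S FR=S RL=S RR=W
t=11: phase=(4,2,2,5) vs β=4 → FL=W FR=S RL=S RR=W
t=15: phase=(8,6,6,9) vs β=4 → FL=W FR=W RL=W RR=W
t=18: phase=(11,9,9,0) vs β=4 → FL=W FR=W RL=W RR=S

t=3: FL=W FR=W RL=W RR=W
t=7: FL=S FR=W RL=W RR=S
t=8: FL=S FR=W RL=W RR=S
t=9: FL=S FR=S RL=S RR=S
t=10: FL=S FR=S RL=S RR=W
t=11: FL=W FR=S RL=S RR=W
t=15: FL=W FR=W RL=W RR=W
t=18: FL=W FR=W RL=W RR=S


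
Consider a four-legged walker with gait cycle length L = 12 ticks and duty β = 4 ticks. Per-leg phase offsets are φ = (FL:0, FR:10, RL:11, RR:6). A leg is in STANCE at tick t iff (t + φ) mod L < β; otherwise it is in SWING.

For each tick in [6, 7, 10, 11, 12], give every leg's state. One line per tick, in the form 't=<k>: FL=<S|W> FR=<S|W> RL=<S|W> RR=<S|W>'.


t=6: FL=W FR=W RL=W RR=S
t=7: FL=W FR=W RL=W RR=S
t=10: FL=W FR=W RL=W RR=W
t=11: FL=W FR=W RL=W RR=W
t=12: FL=S FR=W RL=W RR=W

t=6: phase=(6,4,5,0) vs β=4 → FL=W FR=W RL=W RR=S
t=7: phase=(7,5,6,1) vs β=4 → FL=W FR=W RL=W RR=S
t=10: phase=(10,8,9,4) vs β=4 → FL=W FR=W RL=W RR=W
t=11: phase=(11,9,10,5) vs β=4 → FL=W FR=W RL=W RR=W
t=12: phase=(0,10,11,6) vs β=4 → FL=S FR=W RL=W RR=W


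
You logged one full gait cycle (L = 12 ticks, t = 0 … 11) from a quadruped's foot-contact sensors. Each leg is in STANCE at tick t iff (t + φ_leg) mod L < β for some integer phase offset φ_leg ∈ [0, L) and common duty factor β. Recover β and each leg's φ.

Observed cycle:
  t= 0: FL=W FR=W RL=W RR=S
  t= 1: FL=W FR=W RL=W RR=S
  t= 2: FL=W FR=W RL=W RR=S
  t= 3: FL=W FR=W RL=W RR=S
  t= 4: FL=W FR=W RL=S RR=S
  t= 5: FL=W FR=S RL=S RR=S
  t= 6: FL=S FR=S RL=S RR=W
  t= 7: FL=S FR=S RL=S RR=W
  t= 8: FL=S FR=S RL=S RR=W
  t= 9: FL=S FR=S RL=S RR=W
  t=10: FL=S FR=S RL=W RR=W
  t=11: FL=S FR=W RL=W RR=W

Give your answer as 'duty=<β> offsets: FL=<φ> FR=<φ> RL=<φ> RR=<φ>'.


duty=6 offsets: FL=6 FR=7 RL=8 RR=0

duty β = stance ticks per leg = 6
FL: stance ticks = 6; W→S at t=6 → φ=6
FR: stance ticks = 6; W→S at t=5 → φ=7
RL: stance ticks = 6; W→S at t=4 → φ=8
RR: stance ticks = 6; W→S at t=0 → φ=0


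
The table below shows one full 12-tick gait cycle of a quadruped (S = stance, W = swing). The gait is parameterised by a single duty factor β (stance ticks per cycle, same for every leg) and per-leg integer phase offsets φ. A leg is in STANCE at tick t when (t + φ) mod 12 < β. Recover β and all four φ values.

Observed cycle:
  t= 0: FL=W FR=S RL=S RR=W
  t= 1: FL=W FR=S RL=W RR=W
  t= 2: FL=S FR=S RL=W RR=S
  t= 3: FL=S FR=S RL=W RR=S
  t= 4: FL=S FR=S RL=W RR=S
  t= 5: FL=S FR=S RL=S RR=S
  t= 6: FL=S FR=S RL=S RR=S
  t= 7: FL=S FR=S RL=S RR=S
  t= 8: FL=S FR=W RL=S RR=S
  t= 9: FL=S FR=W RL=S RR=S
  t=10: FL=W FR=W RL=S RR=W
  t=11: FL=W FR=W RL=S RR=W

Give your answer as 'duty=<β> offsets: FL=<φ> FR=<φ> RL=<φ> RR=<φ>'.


duty β = stance ticks per leg = 8
FL: stance ticks = 8; W→S at t=2 → φ=10
FR: stance ticks = 8; W→S at t=0 → φ=0
RL: stance ticks = 8; W→S at t=5 → φ=7
RR: stance ticks = 8; W→S at t=2 → φ=10

duty=8 offsets: FL=10 FR=0 RL=7 RR=10


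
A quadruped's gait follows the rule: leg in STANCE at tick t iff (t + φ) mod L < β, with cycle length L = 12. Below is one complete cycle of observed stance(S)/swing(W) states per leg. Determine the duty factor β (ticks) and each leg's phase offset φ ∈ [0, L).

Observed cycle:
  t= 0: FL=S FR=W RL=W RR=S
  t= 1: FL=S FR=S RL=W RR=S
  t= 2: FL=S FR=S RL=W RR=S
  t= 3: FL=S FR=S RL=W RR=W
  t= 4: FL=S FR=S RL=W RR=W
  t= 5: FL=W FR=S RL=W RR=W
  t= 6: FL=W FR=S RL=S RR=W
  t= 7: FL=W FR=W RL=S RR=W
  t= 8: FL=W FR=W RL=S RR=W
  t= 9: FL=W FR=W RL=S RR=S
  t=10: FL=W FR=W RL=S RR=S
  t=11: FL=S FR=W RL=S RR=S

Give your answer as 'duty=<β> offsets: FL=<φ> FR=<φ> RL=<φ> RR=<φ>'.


duty=6 offsets: FL=1 FR=11 RL=6 RR=3

duty β = stance ticks per leg = 6
FL: stance ticks = 6; W→S at t=11 → φ=1
FR: stance ticks = 6; W→S at t=1 → φ=11
RL: stance ticks = 6; W→S at t=6 → φ=6
RR: stance ticks = 6; W→S at t=9 → φ=3


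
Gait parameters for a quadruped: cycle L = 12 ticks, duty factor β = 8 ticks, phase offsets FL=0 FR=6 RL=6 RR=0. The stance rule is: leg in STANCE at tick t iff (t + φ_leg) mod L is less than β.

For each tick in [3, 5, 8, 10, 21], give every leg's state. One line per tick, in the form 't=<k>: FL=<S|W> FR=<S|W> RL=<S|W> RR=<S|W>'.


t=3: FL=S FR=W RL=W RR=S
t=5: FL=S FR=W RL=W RR=S
t=8: FL=W FR=S RL=S RR=W
t=10: FL=W FR=S RL=S RR=W
t=21: FL=W FR=S RL=S RR=W

t=3: phase=(3,9,9,3) vs β=8 → FL=S FR=W RL=W RR=S
t=5: phase=(5,11,11,5) vs β=8 → FL=S FR=W RL=W RR=S
t=8: phase=(8,2,2,8) vs β=8 → FL=W FR=S RL=S RR=W
t=10: phase=(10,4,4,10) vs β=8 → FL=W FR=S RL=S RR=W
t=21: phase=(9,3,3,9) vs β=8 → FL=W FR=S RL=S RR=W


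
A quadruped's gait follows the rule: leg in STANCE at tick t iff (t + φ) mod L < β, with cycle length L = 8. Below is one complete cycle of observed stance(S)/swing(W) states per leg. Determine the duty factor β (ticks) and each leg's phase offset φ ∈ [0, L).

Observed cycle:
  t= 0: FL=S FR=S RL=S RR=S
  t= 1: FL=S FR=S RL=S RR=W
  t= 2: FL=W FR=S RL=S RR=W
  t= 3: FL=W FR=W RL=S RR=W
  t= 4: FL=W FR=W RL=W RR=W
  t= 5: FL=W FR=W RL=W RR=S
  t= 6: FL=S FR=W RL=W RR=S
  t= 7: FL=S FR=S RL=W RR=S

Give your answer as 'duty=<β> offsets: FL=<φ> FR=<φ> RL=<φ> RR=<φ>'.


duty=4 offsets: FL=2 FR=1 RL=0 RR=3

duty β = stance ticks per leg = 4
FL: stance ticks = 4; W→S at t=6 → φ=2
FR: stance ticks = 4; W→S at t=7 → φ=1
RL: stance ticks = 4; W→S at t=0 → φ=0
RR: stance ticks = 4; W→S at t=5 → φ=3


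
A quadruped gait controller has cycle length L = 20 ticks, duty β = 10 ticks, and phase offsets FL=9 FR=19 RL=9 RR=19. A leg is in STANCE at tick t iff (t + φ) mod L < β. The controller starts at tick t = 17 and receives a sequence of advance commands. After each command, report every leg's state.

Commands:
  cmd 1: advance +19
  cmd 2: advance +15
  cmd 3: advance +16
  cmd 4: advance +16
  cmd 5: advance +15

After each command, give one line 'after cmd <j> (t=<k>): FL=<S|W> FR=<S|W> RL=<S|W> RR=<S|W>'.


start t=17: FL=S FR=W RL=S RR=W
cmd 1: advance +19 → t=36, phase=(5,15,5,15) → FL=S FR=W RL=S RR=W
cmd 2: advance +15 → t=51, phase=(0,10,0,10) → FL=S FR=W RL=S RR=W
cmd 3: advance +16 → t=67, phase=(16,6,16,6) → FL=W FR=S RL=W RR=S
cmd 4: advance +16 → t=83, phase=(12,2,12,2) → FL=W FR=S RL=W RR=S
cmd 5: advance +15 → t=98, phase=(7,17,7,17) → FL=S FR=W RL=S RR=W

after cmd 1 (t=36): FL=S FR=W RL=S RR=W
after cmd 2 (t=51): FL=S FR=W RL=S RR=W
after cmd 3 (t=67): FL=W FR=S RL=W RR=S
after cmd 4 (t=83): FL=W FR=S RL=W RR=S
after cmd 5 (t=98): FL=S FR=W RL=S RR=W


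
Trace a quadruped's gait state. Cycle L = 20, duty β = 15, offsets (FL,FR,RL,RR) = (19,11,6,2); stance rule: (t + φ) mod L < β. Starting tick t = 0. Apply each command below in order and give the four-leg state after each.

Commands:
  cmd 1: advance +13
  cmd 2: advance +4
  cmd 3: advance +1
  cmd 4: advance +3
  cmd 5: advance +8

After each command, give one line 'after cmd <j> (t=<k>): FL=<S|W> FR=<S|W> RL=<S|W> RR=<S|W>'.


start t=0: FL=W FR=S RL=S RR=S
cmd 1: advance +13 → t=13, phase=(12,4,19,15) → FL=S FR=S RL=W RR=W
cmd 2: advance +4 → t=17, phase=(16,8,3,19) → FL=W FR=S RL=S RR=W
cmd 3: advance +1 → t=18, phase=(17,9,4,0) → FL=W FR=S RL=S RR=S
cmd 4: advance +3 → t=21, phase=(0,12,7,3) → FL=S FR=S RL=S RR=S
cmd 5: advance +8 → t=29, phase=(8,0,15,11) → FL=S FR=S RL=W RR=S

after cmd 1 (t=13): FL=S FR=S RL=W RR=W
after cmd 2 (t=17): FL=W FR=S RL=S RR=W
after cmd 3 (t=18): FL=W FR=S RL=S RR=S
after cmd 4 (t=21): FL=S FR=S RL=S RR=S
after cmd 5 (t=29): FL=S FR=S RL=W RR=S


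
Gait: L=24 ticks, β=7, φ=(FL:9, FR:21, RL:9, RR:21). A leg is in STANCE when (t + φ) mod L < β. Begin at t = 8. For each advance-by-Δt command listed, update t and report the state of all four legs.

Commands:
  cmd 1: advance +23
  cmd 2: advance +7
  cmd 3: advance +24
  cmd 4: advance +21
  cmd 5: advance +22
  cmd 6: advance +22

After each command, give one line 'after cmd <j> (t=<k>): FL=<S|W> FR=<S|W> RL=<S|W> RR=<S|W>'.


start t=8: FL=W FR=S RL=W RR=S
cmd 1: advance +23 → t=31, phase=(16,4,16,4) → FL=W FR=S RL=W RR=S
cmd 2: advance +7 → t=38, phase=(23,11,23,11) → FL=W FR=W RL=W RR=W
cmd 3: advance +24 → t=62, phase=(23,11,23,11) → FL=W FR=W RL=W RR=W
cmd 4: advance +21 → t=83, phase=(20,8,20,8) → FL=W FR=W RL=W RR=W
cmd 5: advance +22 → t=105, phase=(18,6,18,6) → FL=W FR=S RL=W RR=S
cmd 6: advance +22 → t=127, phase=(16,4,16,4) → FL=W FR=S RL=W RR=S

after cmd 1 (t=31): FL=W FR=S RL=W RR=S
after cmd 2 (t=38): FL=W FR=W RL=W RR=W
after cmd 3 (t=62): FL=W FR=W RL=W RR=W
after cmd 4 (t=83): FL=W FR=W RL=W RR=W
after cmd 5 (t=105): FL=W FR=S RL=W RR=S
after cmd 6 (t=127): FL=W FR=S RL=W RR=S


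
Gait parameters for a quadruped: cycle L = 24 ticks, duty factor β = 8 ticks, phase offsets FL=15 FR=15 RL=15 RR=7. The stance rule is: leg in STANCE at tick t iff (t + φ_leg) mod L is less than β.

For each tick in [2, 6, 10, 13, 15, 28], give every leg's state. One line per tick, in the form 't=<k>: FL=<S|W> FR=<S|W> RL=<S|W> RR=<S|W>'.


t=2: FL=W FR=W RL=W RR=W
t=6: FL=W FR=W RL=W RR=W
t=10: FL=S FR=S RL=S RR=W
t=13: FL=S FR=S RL=S RR=W
t=15: FL=S FR=S RL=S RR=W
t=28: FL=W FR=W RL=W RR=W

t=2: phase=(17,17,17,9) vs β=8 → FL=W FR=W RL=W RR=W
t=6: phase=(21,21,21,13) vs β=8 → FL=W FR=W RL=W RR=W
t=10: phase=(1,1,1,17) vs β=8 → FL=S FR=S RL=S RR=W
t=13: phase=(4,4,4,20) vs β=8 → FL=S FR=S RL=S RR=W
t=15: phase=(6,6,6,22) vs β=8 → FL=S FR=S RL=S RR=W
t=28: phase=(19,19,19,11) vs β=8 → FL=W FR=W RL=W RR=W


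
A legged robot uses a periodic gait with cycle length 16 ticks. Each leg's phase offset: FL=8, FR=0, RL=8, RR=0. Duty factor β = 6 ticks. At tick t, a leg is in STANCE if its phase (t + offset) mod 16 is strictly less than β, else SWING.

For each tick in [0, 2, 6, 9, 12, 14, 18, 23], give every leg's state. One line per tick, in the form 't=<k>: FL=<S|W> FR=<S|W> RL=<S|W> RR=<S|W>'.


t=0: phase=(8,0,8,0) vs β=6 → FL=W FR=S RL=W RR=S
t=2: phase=(10,2,10,2) vs β=6 → FL=W FR=S RL=W RR=S
t=6: phase=(14,6,14,6) vs β=6 → FL=W FR=W RL=W RR=W
t=9: phase=(1,9,1,9) vs β=6 → FL=S FR=W RL=S RR=W
t=12: phase=(4,12,4,12) vs β=6 → FL=S FR=W RL=S RR=W
t=14: phase=(6,14,6,14) vs β=6 → FL=W FR=W RL=W RR=W
t=18: phase=(10,2,10,2) vs β=6 → FL=W FR=S RL=W RR=S
t=23: phase=(15,7,15,7) vs β=6 → FL=W FR=W RL=W RR=W

t=0: FL=W FR=S RL=W RR=S
t=2: FL=W FR=S RL=W RR=S
t=6: FL=W FR=W RL=W RR=W
t=9: FL=S FR=W RL=S RR=W
t=12: FL=S FR=W RL=S RR=W
t=14: FL=W FR=W RL=W RR=W
t=18: FL=W FR=S RL=W RR=S
t=23: FL=W FR=W RL=W RR=W
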